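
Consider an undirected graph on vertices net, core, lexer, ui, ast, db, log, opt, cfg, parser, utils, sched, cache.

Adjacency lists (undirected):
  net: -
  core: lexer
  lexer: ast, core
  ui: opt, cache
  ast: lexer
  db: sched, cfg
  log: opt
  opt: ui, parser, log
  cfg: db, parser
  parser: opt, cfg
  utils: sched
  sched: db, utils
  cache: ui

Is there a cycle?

No

DFS, tracking each vertex's parent; an edge to a visited non-parent vertex closes a cycle.
Start from ui:
visit ui (parent –)
  visit opt (parent ui)
    opt–ui: parent, skip
    visit parser (parent opt)
      parser–opt: parent, skip
      visit cfg (parent parser)
        visit db (parent cfg)
          visit sched (parent db)
            sched–db: parent, skip
            visit utils (parent sched)
              utils–sched: parent, skip
          db–cfg: parent, skip
        cfg–parser: parent, skip
    visit log (parent opt)
      log–opt: parent, skip
  visit cache (parent ui)
    cache–ui: parent, skip
visit net (parent –)
visit core (parent –)
  visit lexer (parent core)
    visit ast (parent lexer)
      ast–lexer: parent, skip
    lexer–core: parent, skip
No non-parent visited neighbor found — the graph is a forest.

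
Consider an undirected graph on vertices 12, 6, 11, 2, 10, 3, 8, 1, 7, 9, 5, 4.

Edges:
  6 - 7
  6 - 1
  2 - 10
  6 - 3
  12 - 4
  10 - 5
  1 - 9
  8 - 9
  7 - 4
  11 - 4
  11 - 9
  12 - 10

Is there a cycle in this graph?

Yes

DFS, tracking each vertex's parent; an edge to a visited non-parent vertex closes a cycle.
Start from 3:
visit 3 (parent –)
  visit 6 (parent 3)
    visit 1 (parent 6)
      1–6: parent, skip
      visit 9 (parent 1)
        9–1: parent, skip
        visit 8 (parent 9)
          8–9: parent, skip
        visit 11 (parent 9)
          visit 4 (parent 11)
            visit 7 (parent 4)
              7–6: 6 visited and ≠ parent → cycle
Cycle: 6 – 1 – 9 – 11 – 4 – 7 – 6.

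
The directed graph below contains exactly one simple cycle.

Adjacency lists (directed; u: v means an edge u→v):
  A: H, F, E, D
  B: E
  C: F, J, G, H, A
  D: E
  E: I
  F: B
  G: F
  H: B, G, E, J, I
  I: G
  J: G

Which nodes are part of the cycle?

DFS with gray/black marking from F:
F gray
  B gray
    E gray
      I gray
        G gray
          G→F: F is gray → back edge
Back edge closes the cycle F → B → E → I → G → F; its vertices are {B, E, F, G, I}.

B, E, F, G, I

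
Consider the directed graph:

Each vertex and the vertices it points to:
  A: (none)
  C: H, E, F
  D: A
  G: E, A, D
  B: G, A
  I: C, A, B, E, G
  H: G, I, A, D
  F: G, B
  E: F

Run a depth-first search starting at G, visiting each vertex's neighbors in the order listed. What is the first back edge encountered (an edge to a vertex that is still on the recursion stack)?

F→G

DFS from G (visiting each vertex's neighbors in the order listed); mark gray on enter, black on exit:
G gray
  E gray
    F gray
      F→G: G is gray → back edge
First back edge: F → G.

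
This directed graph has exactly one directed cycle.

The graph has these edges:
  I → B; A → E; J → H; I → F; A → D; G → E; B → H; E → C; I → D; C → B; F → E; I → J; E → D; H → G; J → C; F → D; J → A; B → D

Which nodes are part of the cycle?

B, C, E, G, H

DFS with gray/black marking from C:
C gray
  B gray
    D gray
    D black
    H gray
      G gray
        E gray
          E→D: D black — skip
          E→C: C is gray → back edge
Back edge closes the cycle C → B → H → G → E → C; its vertices are {B, C, E, G, H}.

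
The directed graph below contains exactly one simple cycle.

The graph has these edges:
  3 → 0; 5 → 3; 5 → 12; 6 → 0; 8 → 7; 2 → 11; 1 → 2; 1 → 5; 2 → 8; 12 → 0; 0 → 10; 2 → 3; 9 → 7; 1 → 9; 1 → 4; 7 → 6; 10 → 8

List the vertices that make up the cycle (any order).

DFS with gray/black marking from 7:
7 gray
  6 gray
    0 gray
      10 gray
        8 gray
          8→7: 7 is gray → back edge
Back edge closes the cycle 7 → 6 → 0 → 10 → 8 → 7; its vertices are {0, 6, 7, 8, 10}.

0, 6, 7, 8, 10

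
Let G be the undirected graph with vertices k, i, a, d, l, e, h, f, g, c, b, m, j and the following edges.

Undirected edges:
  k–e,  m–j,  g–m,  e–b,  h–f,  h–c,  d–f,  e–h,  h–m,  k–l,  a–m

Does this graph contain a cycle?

DFS, tracking each vertex's parent; an edge to a visited non-parent vertex closes a cycle.
Start from h:
visit h (parent –)
  visit m (parent h)
    visit a (parent m)
      a–m: parent, skip
    visit g (parent m)
      g–m: parent, skip
    visit j (parent m)
      j–m: parent, skip
    m–h: parent, skip
  visit e (parent h)
    visit b (parent e)
      b–e: parent, skip
    visit k (parent e)
      k–e: parent, skip
      visit l (parent k)
        l–k: parent, skip
    e–h: parent, skip
  visit c (parent h)
    c–h: parent, skip
  visit f (parent h)
    visit d (parent f)
      d–f: parent, skip
    f–h: parent, skip
visit i (parent –)
No non-parent visited neighbor found — the graph is a forest.

No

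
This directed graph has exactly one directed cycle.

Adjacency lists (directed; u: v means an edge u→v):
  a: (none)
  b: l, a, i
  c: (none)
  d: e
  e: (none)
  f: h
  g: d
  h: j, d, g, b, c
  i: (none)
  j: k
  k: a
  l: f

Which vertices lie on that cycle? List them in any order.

b, f, h, l

DFS with gray/black marking from f:
f gray
  h gray
    j gray
      k gray
        a gray
        a black
      k black
    j black
    d gray
      e gray
      e black
    d black
    g gray
      g→d: d black — skip
    g black
    b gray
      l gray
        l→f: f is gray → back edge
Back edge closes the cycle f → h → b → l → f; its vertices are {b, f, h, l}.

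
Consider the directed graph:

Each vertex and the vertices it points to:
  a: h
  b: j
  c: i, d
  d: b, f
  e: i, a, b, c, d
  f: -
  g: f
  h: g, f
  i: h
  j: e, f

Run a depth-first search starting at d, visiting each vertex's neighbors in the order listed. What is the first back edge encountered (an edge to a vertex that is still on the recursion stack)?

e->b

DFS from d (visiting each vertex's neighbors in the order listed); mark gray on enter, black on exit:
d gray
  b gray
    j gray
      e gray
        i gray
          h gray
            g gray
              f gray
              f black
            g black
            h→f: f black — skip
          h black
        i black
        a gray
          a→h: h black — skip
        a black
        e→b: b is gray → back edge
First back edge: e → b.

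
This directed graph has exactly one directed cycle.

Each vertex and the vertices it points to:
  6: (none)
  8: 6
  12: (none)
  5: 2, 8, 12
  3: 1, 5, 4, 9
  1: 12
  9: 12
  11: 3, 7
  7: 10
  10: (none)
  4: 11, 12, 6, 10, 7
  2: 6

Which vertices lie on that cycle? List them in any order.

3, 4, 11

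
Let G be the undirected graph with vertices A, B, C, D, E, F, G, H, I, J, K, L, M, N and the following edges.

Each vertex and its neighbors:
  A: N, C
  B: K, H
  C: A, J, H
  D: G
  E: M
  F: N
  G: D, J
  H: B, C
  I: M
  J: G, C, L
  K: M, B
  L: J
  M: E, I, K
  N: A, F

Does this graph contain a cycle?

DFS, tracking each vertex's parent; an edge to a visited non-parent vertex closes a cycle.
Start from F:
visit F (parent –)
  visit N (parent F)
    visit A (parent N)
      A–N: parent, skip
      visit C (parent A)
        C–A: parent, skip
        visit J (parent C)
          visit G (parent J)
            visit D (parent G)
              D–G: parent, skip
            G–J: parent, skip
          J–C: parent, skip
          visit L (parent J)
            L–J: parent, skip
        visit H (parent C)
          visit B (parent H)
            visit K (parent B)
              visit M (parent K)
                visit E (parent M)
                  E–M: parent, skip
                visit I (parent M)
                  I–M: parent, skip
                M–K: parent, skip
              K–B: parent, skip
            B–H: parent, skip
          H–C: parent, skip
    N–F: parent, skip
No non-parent visited neighbor found — the graph is a forest.

No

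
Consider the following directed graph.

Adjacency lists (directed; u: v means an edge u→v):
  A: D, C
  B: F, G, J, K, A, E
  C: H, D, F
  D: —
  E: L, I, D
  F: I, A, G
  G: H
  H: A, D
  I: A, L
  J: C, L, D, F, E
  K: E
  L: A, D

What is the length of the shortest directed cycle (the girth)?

For each vertex v, BFS finds the shortest path from v back to v.
The shortest such closed walk is C → F → A → C, length 3.

3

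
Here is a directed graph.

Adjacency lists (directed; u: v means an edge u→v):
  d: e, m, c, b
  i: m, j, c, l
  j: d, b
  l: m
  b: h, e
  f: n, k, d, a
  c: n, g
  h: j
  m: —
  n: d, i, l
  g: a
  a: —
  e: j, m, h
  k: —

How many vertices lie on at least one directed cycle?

8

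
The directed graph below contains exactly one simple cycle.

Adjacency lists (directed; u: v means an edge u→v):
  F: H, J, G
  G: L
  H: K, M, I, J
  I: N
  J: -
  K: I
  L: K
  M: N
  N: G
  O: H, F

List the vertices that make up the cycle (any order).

G, I, K, L, N

DFS with gray/black marking from G:
G gray
  L gray
    K gray
      I gray
        N gray
          N→G: G is gray → back edge
Back edge closes the cycle G → L → K → I → N → G; its vertices are {G, I, K, L, N}.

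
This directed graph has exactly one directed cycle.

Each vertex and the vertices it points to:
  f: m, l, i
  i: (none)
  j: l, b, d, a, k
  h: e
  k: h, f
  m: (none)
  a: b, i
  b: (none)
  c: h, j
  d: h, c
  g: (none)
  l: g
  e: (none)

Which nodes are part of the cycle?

c, d, j

DFS with gray/black marking from j:
j gray
  l gray
    g gray
    g black
  l black
  b gray
  b black
  d gray
    h gray
      e gray
      e black
    h black
    c gray
      c→h: h black — skip
      c→j: j is gray → back edge
Back edge closes the cycle j → d → c → j; its vertices are {c, d, j}.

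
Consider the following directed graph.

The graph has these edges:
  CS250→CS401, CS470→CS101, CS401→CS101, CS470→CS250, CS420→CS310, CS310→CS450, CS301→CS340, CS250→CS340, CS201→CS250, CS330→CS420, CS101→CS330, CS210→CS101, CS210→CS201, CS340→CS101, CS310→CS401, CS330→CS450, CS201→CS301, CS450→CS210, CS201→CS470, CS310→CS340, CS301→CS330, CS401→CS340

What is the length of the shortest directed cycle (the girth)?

4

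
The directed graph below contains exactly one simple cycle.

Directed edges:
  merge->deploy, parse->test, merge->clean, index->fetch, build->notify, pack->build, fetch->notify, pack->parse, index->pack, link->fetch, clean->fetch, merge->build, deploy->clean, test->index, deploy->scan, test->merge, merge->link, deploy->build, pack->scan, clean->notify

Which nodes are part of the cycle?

DFS with gray/black marking from test:
test gray
  merge gray
    deploy gray
      scan gray
      scan black
      build gray
        notify gray
        notify black
      build black
      clean gray
        fetch gray
          fetch→notify: notify black — skip
        fetch black
        clean→notify: notify black — skip
      clean black
    deploy black
    link gray
      link→fetch: fetch black — skip
    link black
    merge→build: build black — skip
    merge→clean: clean black — skip
  merge black
  index gray
    pack gray
      pack→scan: scan black — skip
      pack→build: build black — skip
      parse gray
        parse→test: test is gray → back edge
Back edge closes the cycle test → index → pack → parse → test; its vertices are {pack, test, index, parse}.

pack, test, index, parse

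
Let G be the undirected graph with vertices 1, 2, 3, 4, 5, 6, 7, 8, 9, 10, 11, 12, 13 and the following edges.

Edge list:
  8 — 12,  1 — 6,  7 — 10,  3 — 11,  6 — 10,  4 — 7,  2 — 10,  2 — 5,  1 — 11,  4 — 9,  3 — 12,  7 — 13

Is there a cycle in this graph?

No

DFS, tracking each vertex's parent; an edge to a visited non-parent vertex closes a cycle.
Start from 12:
visit 12 (parent –)
  visit 3 (parent 12)
    visit 11 (parent 3)
      visit 1 (parent 11)
        visit 6 (parent 1)
          visit 10 (parent 6)
            visit 7 (parent 10)
              7–10: parent, skip
              visit 4 (parent 7)
                visit 9 (parent 4)
                  9–4: parent, skip
                4–7: parent, skip
              visit 13 (parent 7)
                13–7: parent, skip
            10–6: parent, skip
            visit 2 (parent 10)
              2–10: parent, skip
              visit 5 (parent 2)
                5–2: parent, skip
          6–1: parent, skip
        1–11: parent, skip
      11–3: parent, skip
    3–12: parent, skip
  visit 8 (parent 12)
    8–12: parent, skip
No non-parent visited neighbor found — the graph is a forest.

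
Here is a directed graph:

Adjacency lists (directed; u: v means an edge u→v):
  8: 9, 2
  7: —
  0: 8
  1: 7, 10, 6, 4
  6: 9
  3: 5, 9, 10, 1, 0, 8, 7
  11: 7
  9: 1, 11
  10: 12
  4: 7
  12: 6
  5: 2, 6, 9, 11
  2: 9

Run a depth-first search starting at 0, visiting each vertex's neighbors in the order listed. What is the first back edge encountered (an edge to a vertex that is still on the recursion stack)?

6→9

DFS from 0 (visiting each vertex's neighbors in the order listed); mark gray on enter, black on exit:
0 gray
  8 gray
    9 gray
      1 gray
        7 gray
        7 black
        10 gray
          12 gray
            6 gray
              6→9: 9 is gray → back edge
First back edge: 6 → 9.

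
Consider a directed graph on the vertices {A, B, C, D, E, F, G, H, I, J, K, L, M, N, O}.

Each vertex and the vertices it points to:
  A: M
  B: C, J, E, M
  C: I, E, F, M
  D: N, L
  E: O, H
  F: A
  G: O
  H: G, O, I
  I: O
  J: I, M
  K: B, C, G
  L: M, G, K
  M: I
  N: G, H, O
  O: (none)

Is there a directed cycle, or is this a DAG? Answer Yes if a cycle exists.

DFS with white/gray/black marking, starting from H:
H gray
  G gray
    O gray
    O black
  G black
  H→O: O black — skip
  I gray
    I→O: O black — skip
  I black
H black
A gray
  M gray
    M→I: I black — skip
  M black
A black
B gray
  C gray
    C→I: I black — skip
    E gray
      E→O: O black — skip
      E→H: H black — skip
    E black
    F gray
      F→A: A black — skip
    F black
    C→M: M black — skip
  C black
  J gray
    J→I: I black — skip
    J→M: M black — skip
  J black
  B→E: E black — skip
  B→M: M black — skip
B black
D gray
  N gray
    N→G: G black — skip
    N→H: H black — skip
    N→O: O black — skip
  N black
  L gray
    L→M: M black — skip
    L→G: G black — skip
    K gray
      K→B: B black — skip
      K→C: C black — skip
      K→G: G black — skip
    K black
  L black
D black
Every edge goes to a white or black vertex — no back edge, so the graph is acyclic.

No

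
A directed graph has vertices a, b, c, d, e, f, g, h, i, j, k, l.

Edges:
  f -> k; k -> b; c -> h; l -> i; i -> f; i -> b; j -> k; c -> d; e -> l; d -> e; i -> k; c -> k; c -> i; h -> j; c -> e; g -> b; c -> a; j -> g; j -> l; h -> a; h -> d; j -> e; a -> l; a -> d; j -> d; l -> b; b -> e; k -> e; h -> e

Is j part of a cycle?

j lies on a cycle iff there is a path from j back to itself.
Exploring from j, it never reaches itself; equivalently, its strongly connected component is a singleton.

No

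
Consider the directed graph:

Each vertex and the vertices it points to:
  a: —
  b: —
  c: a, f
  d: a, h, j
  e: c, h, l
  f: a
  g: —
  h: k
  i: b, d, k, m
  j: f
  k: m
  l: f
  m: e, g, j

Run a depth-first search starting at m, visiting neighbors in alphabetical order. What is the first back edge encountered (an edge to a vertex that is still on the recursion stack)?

k->m

DFS from m (visiting neighbors in alphabetical order); mark gray on enter, black on exit:
m gray
  e gray
    c gray
      a gray
      a black
      f gray
        f→a: a black — skip
      f black
    c black
    h gray
      k gray
        k→m: m is gray → back edge
First back edge: k → m.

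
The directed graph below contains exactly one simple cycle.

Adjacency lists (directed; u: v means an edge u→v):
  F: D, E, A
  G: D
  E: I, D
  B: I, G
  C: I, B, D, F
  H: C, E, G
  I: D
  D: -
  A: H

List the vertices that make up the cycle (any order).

A, C, F, H

DFS with gray/black marking from C:
C gray
  I gray
    D gray
    D black
  I black
  B gray
    B→I: I black — skip
    G gray
      G→D: D black — skip
    G black
  B black
  C→D: D black — skip
  F gray
    F→D: D black — skip
    E gray
      E→I: I black — skip
      E→D: D black — skip
    E black
    A gray
      H gray
        H→C: C is gray → back edge
Back edge closes the cycle C → F → A → H → C; its vertices are {A, C, F, H}.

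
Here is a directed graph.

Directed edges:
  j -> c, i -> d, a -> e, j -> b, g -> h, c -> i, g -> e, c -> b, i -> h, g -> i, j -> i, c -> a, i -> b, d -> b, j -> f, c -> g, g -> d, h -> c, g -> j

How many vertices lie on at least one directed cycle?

A vertex is on a directed cycle iff it belongs to a strongly connected component of size ≥ 2 (or has a self-loop).
The vertices on cycles are {c, g, h, i, j} — 5 in total.

5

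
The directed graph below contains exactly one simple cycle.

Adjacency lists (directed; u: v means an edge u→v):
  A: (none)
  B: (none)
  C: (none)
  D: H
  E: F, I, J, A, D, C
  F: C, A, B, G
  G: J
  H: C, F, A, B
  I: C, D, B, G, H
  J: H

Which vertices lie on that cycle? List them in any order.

DFS with gray/black marking from F:
F gray
  C gray
  C black
  A gray
  A black
  B gray
  B black
  G gray
    J gray
      H gray
        H→C: C black — skip
        H→F: F is gray → back edge
Back edge closes the cycle F → G → J → H → F; its vertices are {F, G, H, J}.

F, G, H, J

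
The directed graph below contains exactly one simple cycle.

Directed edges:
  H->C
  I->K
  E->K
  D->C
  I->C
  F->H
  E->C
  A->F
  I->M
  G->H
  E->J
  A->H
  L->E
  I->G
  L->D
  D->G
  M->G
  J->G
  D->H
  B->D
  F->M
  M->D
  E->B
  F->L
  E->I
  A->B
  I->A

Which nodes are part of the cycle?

DFS with gray/black marking from L:
L gray
  D gray
    C gray
    C black
    H gray
      H→C: C black — skip
    H black
    G gray
      G→H: H black — skip
    G black
  D black
  E gray
    I gray
      K gray
      K black
      A gray
        B gray
          B→D: D black — skip
        B black
        A→H: H black — skip
        F gray
          M gray
            M→G: G black — skip
            M→D: D black — skip
          M black
          F→H: H black — skip
          F→L: L is gray → back edge
Back edge closes the cycle L → E → I → A → F → L; its vertices are {A, E, F, I, L}.

A, E, F, I, L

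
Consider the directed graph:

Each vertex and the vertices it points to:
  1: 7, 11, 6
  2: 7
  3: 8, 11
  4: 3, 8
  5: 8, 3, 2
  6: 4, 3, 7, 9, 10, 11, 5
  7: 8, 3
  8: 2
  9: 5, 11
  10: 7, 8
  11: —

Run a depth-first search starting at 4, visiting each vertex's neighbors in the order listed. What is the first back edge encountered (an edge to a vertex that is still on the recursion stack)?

7->8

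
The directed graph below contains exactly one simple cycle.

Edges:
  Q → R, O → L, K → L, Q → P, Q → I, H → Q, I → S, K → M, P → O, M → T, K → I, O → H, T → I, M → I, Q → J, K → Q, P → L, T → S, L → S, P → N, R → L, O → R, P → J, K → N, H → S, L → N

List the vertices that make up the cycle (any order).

DFS with gray/black marking from Q:
Q gray
  J gray
  J black
  P gray
    L gray
      N gray
      N black
      S gray
      S black
    L black
    O gray
      H gray
        H→Q: Q is gray → back edge
Back edge closes the cycle Q → P → O → H → Q; its vertices are {H, O, P, Q}.

H, O, P, Q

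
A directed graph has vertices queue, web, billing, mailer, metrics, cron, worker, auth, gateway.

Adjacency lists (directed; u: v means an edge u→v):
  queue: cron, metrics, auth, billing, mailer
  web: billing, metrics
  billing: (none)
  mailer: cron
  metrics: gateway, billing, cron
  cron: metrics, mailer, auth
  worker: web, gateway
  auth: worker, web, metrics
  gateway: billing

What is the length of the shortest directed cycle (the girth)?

For each vertex v, BFS finds the shortest path from v back to v.
The shortest such closed walk is mailer → cron → mailer, length 2.

2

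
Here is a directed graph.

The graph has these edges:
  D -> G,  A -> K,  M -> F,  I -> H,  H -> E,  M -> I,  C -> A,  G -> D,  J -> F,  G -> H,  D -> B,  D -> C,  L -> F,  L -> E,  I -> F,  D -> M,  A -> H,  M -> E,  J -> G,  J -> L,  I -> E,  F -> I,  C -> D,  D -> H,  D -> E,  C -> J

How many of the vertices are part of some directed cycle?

6

A vertex is on a directed cycle iff it belongs to a strongly connected component of size ≥ 2 (or has a self-loop).
The vertices on cycles are {C, D, F, G, I, J} — 6 in total.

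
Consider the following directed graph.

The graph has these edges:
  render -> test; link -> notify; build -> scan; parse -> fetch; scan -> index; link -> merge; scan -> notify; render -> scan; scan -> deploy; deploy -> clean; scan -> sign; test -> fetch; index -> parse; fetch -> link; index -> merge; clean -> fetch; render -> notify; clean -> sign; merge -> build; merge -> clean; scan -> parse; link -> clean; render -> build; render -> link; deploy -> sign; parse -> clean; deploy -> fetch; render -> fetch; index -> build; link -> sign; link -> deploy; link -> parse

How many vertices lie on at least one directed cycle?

9

A vertex is on a directed cycle iff it belongs to a strongly connected component of size ≥ 2 (or has a self-loop).
The vertices on cycles are {link, scan, build, clean, fetch, index, merge, parse, deploy} — 9 in total.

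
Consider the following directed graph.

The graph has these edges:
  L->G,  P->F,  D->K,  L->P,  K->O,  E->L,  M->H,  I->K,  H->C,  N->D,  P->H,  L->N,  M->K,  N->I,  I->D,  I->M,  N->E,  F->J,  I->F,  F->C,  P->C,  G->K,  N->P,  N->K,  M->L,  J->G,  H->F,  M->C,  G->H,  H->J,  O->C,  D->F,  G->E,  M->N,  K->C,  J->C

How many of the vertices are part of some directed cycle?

11

A vertex is on a directed cycle iff it belongs to a strongly connected component of size ≥ 2 (or has a self-loop).
The vertices on cycles are {D, E, F, G, H, I, J, L, M, N, P} — 11 in total.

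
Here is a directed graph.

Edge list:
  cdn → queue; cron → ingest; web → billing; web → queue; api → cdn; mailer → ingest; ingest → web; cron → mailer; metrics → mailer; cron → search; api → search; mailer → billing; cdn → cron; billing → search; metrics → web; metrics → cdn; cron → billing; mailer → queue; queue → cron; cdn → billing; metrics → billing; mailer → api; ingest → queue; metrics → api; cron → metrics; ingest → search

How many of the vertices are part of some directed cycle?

8

A vertex is on a directed cycle iff it belongs to a strongly connected component of size ≥ 2 (or has a self-loop).
The vertices on cycles are {api, cdn, web, cron, queue, ingest, mailer, metrics} — 8 in total.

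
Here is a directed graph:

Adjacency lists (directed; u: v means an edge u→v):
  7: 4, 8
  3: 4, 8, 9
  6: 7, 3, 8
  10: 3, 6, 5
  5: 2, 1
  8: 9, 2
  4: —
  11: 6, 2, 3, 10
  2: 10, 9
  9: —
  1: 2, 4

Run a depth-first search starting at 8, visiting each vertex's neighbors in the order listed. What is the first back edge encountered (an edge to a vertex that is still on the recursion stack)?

DFS from 8 (visiting each vertex's neighbors in the order listed); mark gray on enter, black on exit:
8 gray
  9 gray
  9 black
  2 gray
    10 gray
      3 gray
        4 gray
        4 black
        3→8: 8 is gray → back edge
First back edge: 3 → 8.

3->8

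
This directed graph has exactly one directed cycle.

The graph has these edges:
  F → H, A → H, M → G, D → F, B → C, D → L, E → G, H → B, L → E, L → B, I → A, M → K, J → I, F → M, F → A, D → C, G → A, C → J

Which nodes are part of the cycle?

DFS with gray/black marking from H:
H gray
  B gray
    C gray
      J gray
        I gray
          A gray
            A→H: H is gray → back edge
Back edge closes the cycle H → B → C → J → I → A → H; its vertices are {A, B, C, H, I, J}.

A, B, C, H, I, J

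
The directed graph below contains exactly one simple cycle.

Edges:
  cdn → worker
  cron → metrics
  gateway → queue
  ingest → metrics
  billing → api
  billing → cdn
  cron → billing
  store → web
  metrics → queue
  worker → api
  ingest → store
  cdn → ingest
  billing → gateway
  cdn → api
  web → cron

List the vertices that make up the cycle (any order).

cdn, web, cron, store, ingest, billing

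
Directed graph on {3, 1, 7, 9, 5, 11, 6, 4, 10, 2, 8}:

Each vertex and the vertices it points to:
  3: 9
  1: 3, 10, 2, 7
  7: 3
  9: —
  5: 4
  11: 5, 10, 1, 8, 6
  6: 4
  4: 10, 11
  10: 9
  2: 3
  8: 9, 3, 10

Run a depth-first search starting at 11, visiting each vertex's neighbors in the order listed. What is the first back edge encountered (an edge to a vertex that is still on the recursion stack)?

4->11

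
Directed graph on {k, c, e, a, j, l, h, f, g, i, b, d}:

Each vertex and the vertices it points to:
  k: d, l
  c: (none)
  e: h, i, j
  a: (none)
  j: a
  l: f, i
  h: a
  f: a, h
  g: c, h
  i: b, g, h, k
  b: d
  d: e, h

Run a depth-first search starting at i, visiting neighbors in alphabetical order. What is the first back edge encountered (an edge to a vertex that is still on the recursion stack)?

DFS from i (visiting neighbors in alphabetical order); mark gray on enter, black on exit:
i gray
  b gray
    d gray
      e gray
        h gray
          a gray
          a black
        h black
        e→i: i is gray → back edge
First back edge: e → i.

e->i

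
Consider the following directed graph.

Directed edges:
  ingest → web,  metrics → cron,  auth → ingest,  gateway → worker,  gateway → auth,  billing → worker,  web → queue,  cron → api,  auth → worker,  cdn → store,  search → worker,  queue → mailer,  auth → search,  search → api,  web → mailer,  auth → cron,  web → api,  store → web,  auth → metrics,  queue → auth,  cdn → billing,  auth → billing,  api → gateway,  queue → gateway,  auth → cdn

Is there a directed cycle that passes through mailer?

No

mailer lies on a cycle iff there is a path from mailer back to itself.
Exploring from mailer, it never reaches itself; equivalently, its strongly connected component is a singleton.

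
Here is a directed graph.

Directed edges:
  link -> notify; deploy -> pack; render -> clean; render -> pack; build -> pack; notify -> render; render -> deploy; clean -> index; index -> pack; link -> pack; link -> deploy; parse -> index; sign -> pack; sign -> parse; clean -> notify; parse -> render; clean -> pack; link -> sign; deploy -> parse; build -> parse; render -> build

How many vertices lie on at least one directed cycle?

6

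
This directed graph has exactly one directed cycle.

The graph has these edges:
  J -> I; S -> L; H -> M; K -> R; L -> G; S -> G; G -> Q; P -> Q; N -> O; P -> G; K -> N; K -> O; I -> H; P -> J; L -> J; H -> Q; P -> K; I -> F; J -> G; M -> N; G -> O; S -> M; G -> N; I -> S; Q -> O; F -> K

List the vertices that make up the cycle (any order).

I, J, L, S

DFS with gray/black marking from J:
J gray
  G gray
    N gray
      O gray
      O black
    N black
    G→O: O black — skip
    Q gray
      Q→O: O black — skip
    Q black
  G black
  I gray
    H gray
      H→Q: Q black — skip
      M gray
        M→N: N black — skip
      M black
    H black
    S gray
      S→G: G black — skip
      S→M: M black — skip
      L gray
        L→G: G black — skip
        L→J: J is gray → back edge
Back edge closes the cycle J → I → S → L → J; its vertices are {I, J, L, S}.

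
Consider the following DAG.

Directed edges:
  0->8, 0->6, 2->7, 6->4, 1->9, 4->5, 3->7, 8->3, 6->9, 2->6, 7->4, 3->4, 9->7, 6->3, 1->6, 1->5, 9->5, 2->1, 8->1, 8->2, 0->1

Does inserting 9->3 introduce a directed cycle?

Adding 9→3 creates a cycle iff 3 can already reach 9.
Explore from 3: no path reaches 9. The graph stays acyclic.

No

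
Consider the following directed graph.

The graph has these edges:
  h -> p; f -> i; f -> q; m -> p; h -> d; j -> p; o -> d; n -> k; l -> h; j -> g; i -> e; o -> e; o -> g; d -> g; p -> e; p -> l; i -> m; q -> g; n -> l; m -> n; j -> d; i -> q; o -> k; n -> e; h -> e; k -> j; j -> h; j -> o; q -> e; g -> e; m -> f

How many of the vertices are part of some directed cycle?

9

A vertex is on a directed cycle iff it belongs to a strongly connected component of size ≥ 2 (or has a self-loop).
The vertices on cycles are {f, h, i, j, k, l, m, o, p} — 9 in total.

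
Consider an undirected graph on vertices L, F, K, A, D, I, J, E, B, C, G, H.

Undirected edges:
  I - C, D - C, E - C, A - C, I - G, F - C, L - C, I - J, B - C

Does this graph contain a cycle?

No

DFS, tracking each vertex's parent; an edge to a visited non-parent vertex closes a cycle.
Start from C:
visit C (parent –)
  visit L (parent C)
    L–C: parent, skip
  visit E (parent C)
    E–C: parent, skip
  visit A (parent C)
    A–C: parent, skip
  visit I (parent C)
    visit J (parent I)
      J–I: parent, skip
    visit G (parent I)
      G–I: parent, skip
    I–C: parent, skip
  visit D (parent C)
    D–C: parent, skip
  visit B (parent C)
    B–C: parent, skip
  visit F (parent C)
    F–C: parent, skip
visit K (parent –)
visit H (parent –)
No non-parent visited neighbor found — the graph is a forest.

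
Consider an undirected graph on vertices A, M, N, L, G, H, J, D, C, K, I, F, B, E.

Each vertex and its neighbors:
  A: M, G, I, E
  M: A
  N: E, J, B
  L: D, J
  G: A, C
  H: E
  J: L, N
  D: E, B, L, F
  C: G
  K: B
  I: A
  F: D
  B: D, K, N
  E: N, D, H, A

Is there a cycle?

Yes

DFS, tracking each vertex's parent; an edge to a visited non-parent vertex closes a cycle.
Start from E:
visit E (parent –)
  visit N (parent E)
    N–E: parent, skip
    visit J (parent N)
      visit L (parent J)
        visit D (parent L)
          D–E: E visited and ≠ parent → cycle
Cycle: E – N – J – L – D – E.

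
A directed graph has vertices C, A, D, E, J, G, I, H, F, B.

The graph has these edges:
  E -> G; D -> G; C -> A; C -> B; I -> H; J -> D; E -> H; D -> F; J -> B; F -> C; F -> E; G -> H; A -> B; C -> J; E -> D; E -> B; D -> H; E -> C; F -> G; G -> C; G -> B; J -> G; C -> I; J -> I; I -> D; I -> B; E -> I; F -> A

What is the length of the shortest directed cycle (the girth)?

3

For each vertex v, BFS finds the shortest path from v back to v.
The shortest such closed walk is F → E → D → F, length 3.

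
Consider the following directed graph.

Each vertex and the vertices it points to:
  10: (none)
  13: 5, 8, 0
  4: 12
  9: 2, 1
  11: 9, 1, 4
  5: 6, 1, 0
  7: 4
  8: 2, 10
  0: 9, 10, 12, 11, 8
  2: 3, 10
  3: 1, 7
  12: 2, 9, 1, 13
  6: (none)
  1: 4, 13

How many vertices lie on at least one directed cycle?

A vertex is on a directed cycle iff it belongs to a strongly connected component of size ≥ 2 (or has a self-loop).
The vertices on cycles are {0, 1, 2, 3, 4, 5, 7, 8, 9, 11, 12, 13} — 12 in total.

12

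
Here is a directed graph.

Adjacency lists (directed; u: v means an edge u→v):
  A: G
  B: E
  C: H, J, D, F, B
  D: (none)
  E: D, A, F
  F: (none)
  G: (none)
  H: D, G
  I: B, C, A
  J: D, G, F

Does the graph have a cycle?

DFS with white/gray/black marking, starting from J:
J gray
  D gray
  D black
  G gray
  G black
  F gray
  F black
J black
A gray
  A→G: G black — skip
A black
B gray
  E gray
    E→D: D black — skip
    E→A: A black — skip
    E→F: F black — skip
  E black
B black
C gray
  H gray
    H→D: D black — skip
    H→G: G black — skip
  H black
  C→J: J black — skip
  C→D: D black — skip
  C→F: F black — skip
  C→B: B black — skip
C black
I gray
  I→B: B black — skip
  I→C: C black — skip
  I→A: A black — skip
I black
Every edge goes to a white or black vertex — no back edge, so the graph is acyclic.

No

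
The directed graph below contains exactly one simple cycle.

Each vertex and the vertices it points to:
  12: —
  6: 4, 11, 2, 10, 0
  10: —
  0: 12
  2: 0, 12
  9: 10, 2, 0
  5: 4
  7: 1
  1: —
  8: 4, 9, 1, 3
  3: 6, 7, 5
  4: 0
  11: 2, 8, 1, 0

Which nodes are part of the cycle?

DFS with gray/black marking from 8:
8 gray
  4 gray
    0 gray
      12 gray
      12 black
    0 black
  4 black
  9 gray
    10 gray
    10 black
    2 gray
      2→0: 0 black — skip
      2→12: 12 black — skip
    2 black
    9→0: 0 black — skip
  9 black
  1 gray
  1 black
  3 gray
    6 gray
      6→4: 4 black — skip
      11 gray
        11→2: 2 black — skip
        11→8: 8 is gray → back edge
Back edge closes the cycle 8 → 3 → 6 → 11 → 8; its vertices are {3, 6, 8, 11}.

3, 6, 8, 11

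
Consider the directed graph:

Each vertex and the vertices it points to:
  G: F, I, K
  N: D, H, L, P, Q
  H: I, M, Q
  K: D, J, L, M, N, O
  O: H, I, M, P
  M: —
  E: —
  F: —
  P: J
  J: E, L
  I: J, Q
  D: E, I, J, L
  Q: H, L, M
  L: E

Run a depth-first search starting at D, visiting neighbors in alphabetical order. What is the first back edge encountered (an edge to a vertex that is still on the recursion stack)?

DFS from D (visiting neighbors in alphabetical order); mark gray on enter, black on exit:
D gray
  E gray
  E black
  I gray
    J gray
      J→E: E black — skip
      L gray
        L→E: E black — skip
      L black
    J black
    Q gray
      H gray
        H→I: I is gray → back edge
First back edge: H → I.

H→I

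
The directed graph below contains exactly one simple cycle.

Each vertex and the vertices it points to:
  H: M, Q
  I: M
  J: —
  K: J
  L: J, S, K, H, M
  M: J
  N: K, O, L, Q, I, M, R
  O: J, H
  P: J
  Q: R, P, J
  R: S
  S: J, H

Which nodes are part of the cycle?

DFS with gray/black marking from Q:
Q gray
  R gray
    S gray
      J gray
      J black
      H gray
        M gray
          M→J: J black — skip
        M black
        H→Q: Q is gray → back edge
Back edge closes the cycle Q → R → S → H → Q; its vertices are {H, Q, R, S}.

H, Q, R, S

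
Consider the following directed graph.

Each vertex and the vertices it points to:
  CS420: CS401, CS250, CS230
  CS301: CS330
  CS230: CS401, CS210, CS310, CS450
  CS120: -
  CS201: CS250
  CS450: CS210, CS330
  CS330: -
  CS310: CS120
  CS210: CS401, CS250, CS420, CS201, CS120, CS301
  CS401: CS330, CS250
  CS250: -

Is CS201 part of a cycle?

CS201 lies on a cycle iff there is a path from CS201 back to itself.
Exploring from CS201, it never reaches itself; equivalently, its strongly connected component is a singleton.

No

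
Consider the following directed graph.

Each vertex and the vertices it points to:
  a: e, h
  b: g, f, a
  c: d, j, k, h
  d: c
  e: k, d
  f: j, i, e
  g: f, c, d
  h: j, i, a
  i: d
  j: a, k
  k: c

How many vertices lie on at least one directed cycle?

A vertex is on a directed cycle iff it belongs to a strongly connected component of size ≥ 2 (or has a self-loop).
The vertices on cycles are {a, c, d, e, h, i, j, k} — 8 in total.

8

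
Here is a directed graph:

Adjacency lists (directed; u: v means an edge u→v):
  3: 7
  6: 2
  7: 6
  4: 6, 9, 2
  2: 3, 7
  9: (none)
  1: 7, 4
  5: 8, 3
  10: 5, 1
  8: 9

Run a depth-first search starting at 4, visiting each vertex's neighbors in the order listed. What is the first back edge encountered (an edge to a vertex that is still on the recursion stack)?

DFS from 4 (visiting each vertex's neighbors in the order listed); mark gray on enter, black on exit:
4 gray
  6 gray
    2 gray
      3 gray
        7 gray
          7→6: 6 is gray → back edge
First back edge: 7 → 6.

7→6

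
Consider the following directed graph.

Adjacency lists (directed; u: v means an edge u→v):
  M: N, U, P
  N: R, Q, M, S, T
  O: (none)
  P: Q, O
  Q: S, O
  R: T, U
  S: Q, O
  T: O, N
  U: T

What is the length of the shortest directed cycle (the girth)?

For each vertex v, BFS finds the shortest path from v back to v.
The shortest such closed walk is M → N → M, length 2.

2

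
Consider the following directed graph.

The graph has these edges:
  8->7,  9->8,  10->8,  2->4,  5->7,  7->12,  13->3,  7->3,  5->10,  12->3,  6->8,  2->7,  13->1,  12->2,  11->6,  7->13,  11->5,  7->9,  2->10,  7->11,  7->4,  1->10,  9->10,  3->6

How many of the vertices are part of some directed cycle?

A vertex is on a directed cycle iff it belongs to a strongly connected component of size ≥ 2 (or has a self-loop).
The vertices on cycles are {1, 2, 3, 5, 6, 7, 8, 9, 10, 11, 12, 13} — 12 in total.

12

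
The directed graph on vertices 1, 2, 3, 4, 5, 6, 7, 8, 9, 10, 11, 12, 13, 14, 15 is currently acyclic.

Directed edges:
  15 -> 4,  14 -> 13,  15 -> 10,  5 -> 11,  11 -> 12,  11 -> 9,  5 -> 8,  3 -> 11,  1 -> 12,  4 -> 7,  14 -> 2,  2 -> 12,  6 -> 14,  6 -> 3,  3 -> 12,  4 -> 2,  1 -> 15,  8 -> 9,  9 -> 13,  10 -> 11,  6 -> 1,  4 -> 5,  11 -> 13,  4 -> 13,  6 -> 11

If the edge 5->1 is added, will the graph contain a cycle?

Adding 5→1 creates a cycle iff 1 can already reach 5.
Path from 1: 1 → 15 → 4 → 5.
So 1 → … → 5 → 1 is a cycle.

Yes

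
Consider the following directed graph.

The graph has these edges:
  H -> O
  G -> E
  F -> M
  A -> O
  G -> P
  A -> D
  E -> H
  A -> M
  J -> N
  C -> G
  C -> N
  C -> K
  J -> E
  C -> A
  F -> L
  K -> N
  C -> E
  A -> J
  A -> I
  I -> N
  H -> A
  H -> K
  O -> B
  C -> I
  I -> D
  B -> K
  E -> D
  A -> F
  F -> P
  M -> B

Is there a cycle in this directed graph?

Yes

DFS with white/gray/black marking, starting from P:
P gray
P black
A gray
  D gray
  D black
  O gray
    B gray
      K gray
        N gray
        N black
      K black
    B black
  O black
  I gray
    I→N: N black — skip
    I→D: D black — skip
  I black
  F gray
    L gray
    L black
    F→P: P black — skip
    M gray
      M→B: B black — skip
    M black
  F black
  J gray
    E gray
      E→D: D black — skip
      H gray
        H→K: K black — skip
        H→O: O black — skip
        H→A: A is gray → back edge
Back edge found, so a cycle exists: A → J → E → H → A.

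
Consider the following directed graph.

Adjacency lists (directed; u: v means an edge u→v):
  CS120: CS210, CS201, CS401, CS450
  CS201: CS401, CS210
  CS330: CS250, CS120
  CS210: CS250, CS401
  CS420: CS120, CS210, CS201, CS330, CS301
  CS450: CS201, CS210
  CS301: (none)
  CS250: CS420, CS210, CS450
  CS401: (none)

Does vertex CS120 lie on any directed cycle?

Yes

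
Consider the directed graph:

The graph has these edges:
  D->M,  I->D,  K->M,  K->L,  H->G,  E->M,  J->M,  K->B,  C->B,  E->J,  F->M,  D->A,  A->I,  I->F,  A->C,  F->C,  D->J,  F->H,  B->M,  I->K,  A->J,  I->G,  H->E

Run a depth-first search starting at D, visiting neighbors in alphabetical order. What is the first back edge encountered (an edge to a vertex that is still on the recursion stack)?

I→D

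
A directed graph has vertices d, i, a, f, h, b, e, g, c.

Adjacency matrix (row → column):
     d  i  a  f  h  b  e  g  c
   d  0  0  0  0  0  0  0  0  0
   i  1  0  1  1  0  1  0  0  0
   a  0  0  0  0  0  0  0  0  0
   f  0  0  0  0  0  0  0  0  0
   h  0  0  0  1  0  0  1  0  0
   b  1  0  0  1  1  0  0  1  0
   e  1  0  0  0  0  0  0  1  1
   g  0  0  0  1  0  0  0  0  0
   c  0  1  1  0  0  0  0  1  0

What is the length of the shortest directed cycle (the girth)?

5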